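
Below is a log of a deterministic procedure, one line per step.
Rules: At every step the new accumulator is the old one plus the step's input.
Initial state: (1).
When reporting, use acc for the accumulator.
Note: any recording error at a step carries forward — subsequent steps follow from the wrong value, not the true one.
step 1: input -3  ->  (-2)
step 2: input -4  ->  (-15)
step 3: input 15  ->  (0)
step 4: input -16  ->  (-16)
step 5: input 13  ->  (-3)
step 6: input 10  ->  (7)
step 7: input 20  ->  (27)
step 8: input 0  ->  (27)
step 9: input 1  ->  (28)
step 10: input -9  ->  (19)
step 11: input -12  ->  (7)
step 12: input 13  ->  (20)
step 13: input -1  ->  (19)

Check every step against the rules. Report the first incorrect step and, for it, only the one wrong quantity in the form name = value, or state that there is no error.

Recomputing the run from the initial state:
step 1: acc = -2
step 2: acc = -6
step 3: acc = 9
step 4: acc = -7
step 5: acc = 6
step 6: acc = 16
step 7: acc = 36
step 8: acc = 36
step 9: acc = 37
step 10: acc = 28
step 11: acc = 16
step 12: acc = 29
step 13: acc = 28
The first disagreement with the log is at step 2, where the value should be acc = -6.

step 2, acc = -6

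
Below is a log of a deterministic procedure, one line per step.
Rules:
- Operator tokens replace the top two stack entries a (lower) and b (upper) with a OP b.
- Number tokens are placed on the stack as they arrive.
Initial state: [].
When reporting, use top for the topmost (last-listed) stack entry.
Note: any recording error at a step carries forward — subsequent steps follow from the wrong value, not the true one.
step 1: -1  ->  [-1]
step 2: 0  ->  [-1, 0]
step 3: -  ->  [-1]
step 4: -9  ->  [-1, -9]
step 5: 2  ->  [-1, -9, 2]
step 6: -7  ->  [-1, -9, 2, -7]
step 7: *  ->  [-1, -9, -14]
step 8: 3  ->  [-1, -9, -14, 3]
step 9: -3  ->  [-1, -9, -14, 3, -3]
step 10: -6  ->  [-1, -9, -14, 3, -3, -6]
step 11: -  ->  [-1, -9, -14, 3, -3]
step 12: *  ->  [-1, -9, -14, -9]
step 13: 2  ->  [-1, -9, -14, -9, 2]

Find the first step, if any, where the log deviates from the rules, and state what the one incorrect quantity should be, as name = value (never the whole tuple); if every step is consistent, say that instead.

step 11, top = 3

Recomputing the run from the initial state:
step 1: [-1]
step 2: [-1, 0]
step 3: [-1]
step 4: [-1, -9]
step 5: [-1, -9, 2]
step 6: [-1, -9, 2, -7]
step 7: [-1, -9, -14]
step 8: [-1, -9, -14, 3]
step 9: [-1, -9, -14, 3, -3]
step 10: [-1, -9, -14, 3, -3, -6]
step 11: [-1, -9, -14, 3, 3]
step 12: [-1, -9, -14, 9]
step 13: [-1, -9, -14, 9, 2]
The first disagreement with the log is at step 11, where the value should be top = 3.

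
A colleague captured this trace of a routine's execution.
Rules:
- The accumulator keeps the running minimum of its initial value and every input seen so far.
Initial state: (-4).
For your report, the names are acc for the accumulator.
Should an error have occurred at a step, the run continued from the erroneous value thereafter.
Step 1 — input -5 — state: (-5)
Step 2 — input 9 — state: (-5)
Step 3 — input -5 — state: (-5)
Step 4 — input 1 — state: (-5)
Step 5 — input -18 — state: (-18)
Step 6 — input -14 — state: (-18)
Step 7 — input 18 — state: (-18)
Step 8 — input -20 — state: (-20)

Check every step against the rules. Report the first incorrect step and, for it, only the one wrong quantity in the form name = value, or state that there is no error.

step 1: acc = min(-4, -5) = -5 -> matches
step 2: acc = min(-5, 9) = -5 -> in agreement
step 3: acc = min(-5, -5) = -5 -> verified
step 4: acc = min(-5, 1) = -5 -> agrees with the trace
step 5: acc = min(-5, -18) = -18 -> in agreement
step 6: acc = min(-18, -14) = -18 -> checks out
step 7: acc = min(-18, 18) = -18 -> verified
step 8: acc = min(-18, -20) = -20 -> verified
Every step is consistent.

no error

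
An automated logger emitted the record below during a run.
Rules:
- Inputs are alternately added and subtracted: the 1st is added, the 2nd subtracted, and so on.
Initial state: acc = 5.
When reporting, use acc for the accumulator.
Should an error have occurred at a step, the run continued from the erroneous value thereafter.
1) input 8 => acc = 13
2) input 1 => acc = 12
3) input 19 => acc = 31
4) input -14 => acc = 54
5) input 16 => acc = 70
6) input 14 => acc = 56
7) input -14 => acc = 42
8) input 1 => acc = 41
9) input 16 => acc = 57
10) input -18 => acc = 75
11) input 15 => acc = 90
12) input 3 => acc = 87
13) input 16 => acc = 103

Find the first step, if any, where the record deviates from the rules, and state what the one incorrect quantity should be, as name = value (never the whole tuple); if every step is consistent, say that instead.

step 4, acc = 45

1. acc = 5 + 8 = 13 (no discrepancy)
2. acc = 13 - 1 = 12 (confirmed correct)
3. acc = 12 + 19 = 31 (confirmed correct)
4. acc = 31 - -14 = 45 (the entry is off here)
First incorrect step: 4; the correct value is acc = 45.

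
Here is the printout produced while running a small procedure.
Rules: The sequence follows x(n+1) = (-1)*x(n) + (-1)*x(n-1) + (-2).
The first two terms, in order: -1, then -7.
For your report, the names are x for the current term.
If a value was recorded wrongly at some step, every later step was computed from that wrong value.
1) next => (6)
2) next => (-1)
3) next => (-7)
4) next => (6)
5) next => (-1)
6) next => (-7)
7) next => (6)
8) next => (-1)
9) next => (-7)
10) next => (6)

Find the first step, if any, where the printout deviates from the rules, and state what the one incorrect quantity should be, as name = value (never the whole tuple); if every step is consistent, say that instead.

no error

step 1: x = -1*(-7) + (-1)*(-1) + (-2) = 6 -> same as recorded
step 2: x = -1*(6) + (-1)*(-7) + (-2) = -1 -> in agreement
step 3: x = -1*(-1) + (-1)*(6) + (-2) = -7 -> in agreement
step 4: x = -1*(-7) + (-1)*(-1) + (-2) = 6 -> verified
step 5: x = -1*(6) + (-1)*(-7) + (-2) = -1 -> checks out
step 6: x = -1*(-1) + (-1)*(6) + (-2) = -7 -> verified
step 7: x = -1*(-7) + (-1)*(-1) + (-2) = 6 -> consistent with the printout
step 8: x = -1*(6) + (-1)*(-7) + (-2) = -1 -> verified
step 9: x = -1*(-1) + (-1)*(6) + (-2) = -7 -> matches
step 10: x = -1*(-7) + (-1)*(-1) + (-2) = 6 -> no discrepancy
Each recorded entry agrees with the recomputation.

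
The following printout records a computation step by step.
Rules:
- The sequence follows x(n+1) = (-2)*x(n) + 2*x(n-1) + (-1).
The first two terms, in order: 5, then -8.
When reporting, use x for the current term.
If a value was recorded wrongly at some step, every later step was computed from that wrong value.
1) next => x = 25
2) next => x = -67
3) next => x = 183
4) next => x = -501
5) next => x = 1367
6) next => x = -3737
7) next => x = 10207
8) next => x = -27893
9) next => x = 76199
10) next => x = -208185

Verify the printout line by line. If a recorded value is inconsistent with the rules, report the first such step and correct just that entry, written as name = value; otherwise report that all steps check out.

1. x = -2*(-8) + (2)*(5) + (-1) = 25 (in agreement)
2. x = -2*(25) + (2)*(-8) + (-1) = -67 (consistent with the printout)
3. x = -2*(-67) + (2)*(25) + (-1) = 183 (verified)
4. x = -2*(183) + (2)*(-67) + (-1) = -501 (checks out)
5. x = -2*(-501) + (2)*(183) + (-1) = 1367 (consistent with the printout)
6. x = -2*(1367) + (2)*(-501) + (-1) = -3737 (no discrepancy)
7. x = -2*(-3737) + (2)*(1367) + (-1) = 10207 (no discrepancy)
8. x = -2*(10207) + (2)*(-3737) + (-1) = -27889 (the printout disagrees here)
Step 8 is the first one off; corrected, x = -27889.

step 8, x = -27889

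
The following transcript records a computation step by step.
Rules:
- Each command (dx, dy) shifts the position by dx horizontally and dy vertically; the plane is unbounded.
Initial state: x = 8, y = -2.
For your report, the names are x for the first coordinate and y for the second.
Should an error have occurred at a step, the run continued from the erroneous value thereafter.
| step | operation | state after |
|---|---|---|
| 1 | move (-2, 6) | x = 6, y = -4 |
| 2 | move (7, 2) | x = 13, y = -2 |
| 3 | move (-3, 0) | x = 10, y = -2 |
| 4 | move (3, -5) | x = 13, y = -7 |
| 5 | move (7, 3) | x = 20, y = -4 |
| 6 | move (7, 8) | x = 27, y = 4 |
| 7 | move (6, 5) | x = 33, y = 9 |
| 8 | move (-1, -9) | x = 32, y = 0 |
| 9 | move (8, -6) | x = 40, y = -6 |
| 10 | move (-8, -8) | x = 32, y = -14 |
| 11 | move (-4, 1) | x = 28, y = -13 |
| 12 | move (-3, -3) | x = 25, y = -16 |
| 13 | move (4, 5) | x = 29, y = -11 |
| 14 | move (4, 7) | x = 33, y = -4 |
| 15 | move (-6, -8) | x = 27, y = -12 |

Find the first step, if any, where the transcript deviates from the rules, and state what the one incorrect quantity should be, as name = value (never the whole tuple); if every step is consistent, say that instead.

step 1, y = 4

Recomputing the run from the initial state:
step 1: x = 6, y = 4
step 2: x = 13, y = 6
step 3: x = 10, y = 6
step 4: x = 13, y = 1
step 5: x = 20, y = 4
step 6: x = 27, y = 12
step 7: x = 33, y = 17
step 8: x = 32, y = 8
step 9: x = 40, y = 2
step 10: x = 32, y = -6
step 11: x = 28, y = -5
step 12: x = 25, y = -8
step 13: x = 29, y = -3
step 14: x = 33, y = 4
step 15: x = 27, y = -4
The first disagreement with the transcript is at step 1, where the value should be y = 4.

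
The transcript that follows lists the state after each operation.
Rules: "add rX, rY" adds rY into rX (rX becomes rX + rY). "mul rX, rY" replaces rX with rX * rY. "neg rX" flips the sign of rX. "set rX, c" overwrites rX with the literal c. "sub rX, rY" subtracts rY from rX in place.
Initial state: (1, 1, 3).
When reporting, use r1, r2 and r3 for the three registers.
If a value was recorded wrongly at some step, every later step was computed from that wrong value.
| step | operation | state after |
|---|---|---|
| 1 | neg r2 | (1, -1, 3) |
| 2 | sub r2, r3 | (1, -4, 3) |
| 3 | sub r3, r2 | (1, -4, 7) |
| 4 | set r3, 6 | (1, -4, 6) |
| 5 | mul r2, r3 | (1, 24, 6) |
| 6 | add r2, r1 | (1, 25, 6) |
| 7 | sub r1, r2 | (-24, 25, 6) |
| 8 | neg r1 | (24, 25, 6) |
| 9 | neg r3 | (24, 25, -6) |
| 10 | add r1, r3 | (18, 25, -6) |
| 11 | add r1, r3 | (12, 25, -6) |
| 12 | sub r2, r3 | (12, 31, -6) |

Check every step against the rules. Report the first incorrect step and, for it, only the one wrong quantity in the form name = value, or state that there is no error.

Recomputing the run from the initial state:
step 1: r1 = 1, r2 = -1, r3 = 3
step 2: r1 = 1, r2 = -4, r3 = 3
step 3: r1 = 1, r2 = -4, r3 = 7
step 4: r1 = 1, r2 = -4, r3 = 6
step 5: r1 = 1, r2 = -24, r3 = 6
step 6: r1 = 1, r2 = -23, r3 = 6
step 7: r1 = 24, r2 = -23, r3 = 6
step 8: r1 = -24, r2 = -23, r3 = 6
step 9: r1 = -24, r2 = -23, r3 = -6
step 10: r1 = -30, r2 = -23, r3 = -6
step 11: r1 = -36, r2 = -23, r3 = -6
step 12: r1 = -36, r2 = -17, r3 = -6
The first disagreement with the transcript is at step 5, where the value should be r2 = -24.

step 5, r2 = -24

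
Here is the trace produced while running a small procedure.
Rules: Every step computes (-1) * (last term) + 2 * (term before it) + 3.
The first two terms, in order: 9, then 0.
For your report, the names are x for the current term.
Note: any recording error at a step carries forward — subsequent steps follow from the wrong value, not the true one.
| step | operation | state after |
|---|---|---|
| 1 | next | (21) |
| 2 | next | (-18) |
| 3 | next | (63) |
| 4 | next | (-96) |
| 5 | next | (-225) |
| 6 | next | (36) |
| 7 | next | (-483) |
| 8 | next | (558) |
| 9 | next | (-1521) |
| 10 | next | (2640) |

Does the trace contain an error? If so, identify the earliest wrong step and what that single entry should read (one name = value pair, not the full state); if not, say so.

step 5, x = 225

Recomputing the run from the initial state:
step 1: x = 21
step 2: x = -18
step 3: x = 63
step 4: x = -96
step 5: x = 225
step 6: x = -414
step 7: x = 867
step 8: x = -1692
step 9: x = 3429
step 10: x = -6810
The first disagreement with the trace is at step 5, where the value should be x = 225.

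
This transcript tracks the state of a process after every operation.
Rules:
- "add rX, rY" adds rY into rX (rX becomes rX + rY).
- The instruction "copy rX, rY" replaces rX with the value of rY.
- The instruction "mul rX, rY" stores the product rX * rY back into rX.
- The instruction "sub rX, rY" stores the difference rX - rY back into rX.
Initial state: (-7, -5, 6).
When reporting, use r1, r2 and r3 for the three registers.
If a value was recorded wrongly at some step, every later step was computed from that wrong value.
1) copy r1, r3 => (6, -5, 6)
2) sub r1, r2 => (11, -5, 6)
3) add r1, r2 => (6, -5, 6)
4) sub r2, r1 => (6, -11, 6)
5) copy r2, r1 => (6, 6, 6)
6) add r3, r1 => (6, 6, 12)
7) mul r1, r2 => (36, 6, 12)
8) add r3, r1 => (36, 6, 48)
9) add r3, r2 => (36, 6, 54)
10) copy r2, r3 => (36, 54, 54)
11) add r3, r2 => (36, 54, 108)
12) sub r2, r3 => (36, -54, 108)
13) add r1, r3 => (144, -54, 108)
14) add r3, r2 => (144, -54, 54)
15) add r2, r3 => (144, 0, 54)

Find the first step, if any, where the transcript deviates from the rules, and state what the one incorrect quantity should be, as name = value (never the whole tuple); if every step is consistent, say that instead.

1. r1 = 6 (consistent with the transcript)
2. r1 = 6 - -5 = 11 (agrees with the transcript)
3. r1 = 11 + -5 = 6 (verified)
4. r2 = -5 - 6 = -11 (agrees with the transcript)
5. r2 = 6 (agrees with the transcript)
6. r3 = 6 + 6 = 12 (in agreement)
7. r1 = 6 * 6 = 36 (agrees with the transcript)
8. r3 = 12 + 36 = 48 (exactly as logged)
9. r3 = 48 + 6 = 54 (matches)
10. r2 = 54 (verified)
11. r3 = 54 + 54 = 108 (confirmed correct)
12. r2 = 54 - 108 = -54 (verified)
13. r1 = 36 + 108 = 144 (same as recorded)
14. r3 = 108 + -54 = 54 (agrees with the transcript)
15. r2 = -54 + 54 = 0 (verified)
Every step is consistent.

no error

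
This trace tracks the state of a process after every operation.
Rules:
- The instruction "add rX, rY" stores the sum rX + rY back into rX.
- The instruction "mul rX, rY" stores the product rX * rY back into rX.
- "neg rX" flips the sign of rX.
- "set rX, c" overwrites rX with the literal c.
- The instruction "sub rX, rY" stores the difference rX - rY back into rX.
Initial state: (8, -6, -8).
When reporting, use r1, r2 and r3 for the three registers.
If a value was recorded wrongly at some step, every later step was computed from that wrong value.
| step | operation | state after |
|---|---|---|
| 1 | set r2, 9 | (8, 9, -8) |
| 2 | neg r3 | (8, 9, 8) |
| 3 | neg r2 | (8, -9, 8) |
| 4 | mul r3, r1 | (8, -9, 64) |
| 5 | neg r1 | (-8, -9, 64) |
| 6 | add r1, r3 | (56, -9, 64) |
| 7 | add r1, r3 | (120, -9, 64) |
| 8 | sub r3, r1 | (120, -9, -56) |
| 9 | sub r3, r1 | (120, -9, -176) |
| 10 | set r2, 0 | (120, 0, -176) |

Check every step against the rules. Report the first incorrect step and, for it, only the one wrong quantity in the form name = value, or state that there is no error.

Step 1: r2 = 9 — checks out.
Step 2: r3 = -(-8) = 8 — matches.
Step 3: r2 = -(9) = -9 — matches.
Step 4: r3 = 8 * 8 = 64 — checks out.
Step 5: r1 = -(8) = -8 — consistent with the trace.
Step 6: r1 = -8 + 64 = 56 — exactly as logged.
Step 7: r1 = 56 + 64 = 120 — agrees with the trace.
Step 8: r3 = 64 - 120 = -56 — agrees with the trace.
Step 9: r3 = -56 - 120 = -176 — same as recorded.
Step 10: r2 = 0 — in agreement.
All steps check out; nothing to correct.

no error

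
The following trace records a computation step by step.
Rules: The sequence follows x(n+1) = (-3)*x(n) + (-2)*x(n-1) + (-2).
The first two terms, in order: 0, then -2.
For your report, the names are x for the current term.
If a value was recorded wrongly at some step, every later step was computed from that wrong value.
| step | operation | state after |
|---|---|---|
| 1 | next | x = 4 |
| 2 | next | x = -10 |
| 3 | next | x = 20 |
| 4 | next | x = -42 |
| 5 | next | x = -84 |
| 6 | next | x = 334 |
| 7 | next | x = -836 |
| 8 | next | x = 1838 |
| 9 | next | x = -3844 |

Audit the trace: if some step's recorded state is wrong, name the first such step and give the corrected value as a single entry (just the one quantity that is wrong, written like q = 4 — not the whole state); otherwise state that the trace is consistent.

step 1: x = -3*(-2) + (-2)*(0) + (-2) = 4 -> matches
step 2: x = -3*(4) + (-2)*(-2) + (-2) = -10 -> checks out
step 3: x = -3*(-10) + (-2)*(4) + (-2) = 20 -> verified
step 4: x = -3*(20) + (-2)*(-10) + (-2) = -42 -> agrees with the trace
step 5: x = -3*(-42) + (-2)*(20) + (-2) = 84 -> not what was recorded
That makes step 5 the first incorrect line — x = 84 is what it should show.

step 5, x = 84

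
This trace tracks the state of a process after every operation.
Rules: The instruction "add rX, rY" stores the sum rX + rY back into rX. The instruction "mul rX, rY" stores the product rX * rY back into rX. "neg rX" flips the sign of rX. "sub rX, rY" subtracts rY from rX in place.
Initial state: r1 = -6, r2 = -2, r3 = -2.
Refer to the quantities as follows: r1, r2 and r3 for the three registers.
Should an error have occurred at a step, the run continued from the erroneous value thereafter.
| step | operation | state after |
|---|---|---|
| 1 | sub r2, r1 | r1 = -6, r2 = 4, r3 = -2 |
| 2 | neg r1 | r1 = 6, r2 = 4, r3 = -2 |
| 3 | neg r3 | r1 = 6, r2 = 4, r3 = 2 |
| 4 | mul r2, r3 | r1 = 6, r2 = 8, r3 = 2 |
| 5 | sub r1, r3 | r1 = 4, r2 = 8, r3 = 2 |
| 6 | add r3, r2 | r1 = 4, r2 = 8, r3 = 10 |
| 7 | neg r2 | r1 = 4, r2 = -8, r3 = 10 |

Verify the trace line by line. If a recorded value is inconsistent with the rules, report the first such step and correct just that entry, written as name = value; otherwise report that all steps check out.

no error

step 1: r2 = -2 - -6 = 4 -> in agreement
step 2: r1 = -(-6) = 6 -> no discrepancy
step 3: r3 = -(-2) = 2 -> in agreement
step 4: r2 = 4 * 2 = 8 -> verified
step 5: r1 = 6 - 2 = 4 -> checks out
step 6: r3 = 2 + 8 = 10 -> exactly as logged
step 7: r2 = -(8) = -8 -> confirmed correct
The whole run recomputes cleanly — no discrepancies.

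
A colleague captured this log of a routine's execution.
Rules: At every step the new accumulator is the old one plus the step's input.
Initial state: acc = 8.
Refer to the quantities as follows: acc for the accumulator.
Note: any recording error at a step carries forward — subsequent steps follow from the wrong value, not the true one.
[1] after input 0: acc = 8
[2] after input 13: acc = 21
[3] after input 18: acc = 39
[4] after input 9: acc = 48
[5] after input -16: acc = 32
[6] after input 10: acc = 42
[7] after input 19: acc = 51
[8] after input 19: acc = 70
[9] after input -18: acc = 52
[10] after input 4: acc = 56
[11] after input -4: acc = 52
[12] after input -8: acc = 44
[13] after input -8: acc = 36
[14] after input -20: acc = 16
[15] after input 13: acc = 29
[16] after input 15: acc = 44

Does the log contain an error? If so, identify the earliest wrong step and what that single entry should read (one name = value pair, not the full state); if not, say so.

step 1: acc = 8 + 0 = 8 -> consistent with the log
step 2: acc = 8 + 13 = 21 -> confirmed correct
step 3: acc = 21 + 18 = 39 -> same as recorded
step 4: acc = 39 + 9 = 48 -> agrees with the log
step 5: acc = 48 + -16 = 32 -> exactly as logged
step 6: acc = 32 + 10 = 42 -> verified
step 7: acc = 42 + 19 = 61 -> the log has a different value
Step 7 is the first one off; corrected, acc = 61.

step 7, acc = 61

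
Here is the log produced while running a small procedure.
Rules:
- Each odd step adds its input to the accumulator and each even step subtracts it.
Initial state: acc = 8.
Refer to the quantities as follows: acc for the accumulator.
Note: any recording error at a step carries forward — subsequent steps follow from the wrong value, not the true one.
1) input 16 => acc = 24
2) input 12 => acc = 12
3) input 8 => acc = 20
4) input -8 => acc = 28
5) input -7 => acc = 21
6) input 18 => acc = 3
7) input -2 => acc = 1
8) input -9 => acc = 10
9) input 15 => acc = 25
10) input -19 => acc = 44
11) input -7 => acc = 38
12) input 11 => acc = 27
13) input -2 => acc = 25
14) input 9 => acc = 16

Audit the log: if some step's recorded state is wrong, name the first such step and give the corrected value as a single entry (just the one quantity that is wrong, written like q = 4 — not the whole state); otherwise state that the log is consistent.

step 11, acc = 37

Step 1: acc = 8 + 16 = 24 — consistent with the log.
Step 2: acc = 24 - 12 = 12 — same as recorded.
Step 3: acc = 12 + 8 = 20 — checks out.
Step 4: acc = 20 - -8 = 28 — matches.
Step 5: acc = 28 + -7 = 21 — confirmed correct.
Step 6: acc = 21 - 18 = 3 — consistent with the log.
Step 7: acc = 3 + -2 = 1 — exactly as logged.
Step 8: acc = 1 - -9 = 10 — verified.
Step 9: acc = 10 + 15 = 25 — in agreement.
Step 10: acc = 25 - -19 = 44 — confirmed correct.
Step 11: acc = 44 + -7 = 37 — a discrepancy with the log.
The earliest wrong entry is at step 11: it should read acc = 37.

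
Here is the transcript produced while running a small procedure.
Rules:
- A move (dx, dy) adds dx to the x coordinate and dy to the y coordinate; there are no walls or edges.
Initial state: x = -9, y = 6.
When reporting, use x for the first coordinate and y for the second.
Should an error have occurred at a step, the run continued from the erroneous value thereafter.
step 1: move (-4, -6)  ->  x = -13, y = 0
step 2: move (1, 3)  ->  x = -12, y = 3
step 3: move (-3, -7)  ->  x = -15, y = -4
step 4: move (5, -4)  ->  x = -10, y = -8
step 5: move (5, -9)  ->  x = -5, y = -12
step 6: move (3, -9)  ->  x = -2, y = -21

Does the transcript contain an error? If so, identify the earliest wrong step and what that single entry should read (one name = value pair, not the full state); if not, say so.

Recomputing the run from the initial state:
step 1: x = -13, y = 0
step 2: x = -12, y = 3
step 3: x = -15, y = -4
step 4: x = -10, y = -8
step 5: x = -5, y = -17
step 6: x = -2, y = -26
The first disagreement with the transcript is at step 5, where the value should be y = -17.

step 5, y = -17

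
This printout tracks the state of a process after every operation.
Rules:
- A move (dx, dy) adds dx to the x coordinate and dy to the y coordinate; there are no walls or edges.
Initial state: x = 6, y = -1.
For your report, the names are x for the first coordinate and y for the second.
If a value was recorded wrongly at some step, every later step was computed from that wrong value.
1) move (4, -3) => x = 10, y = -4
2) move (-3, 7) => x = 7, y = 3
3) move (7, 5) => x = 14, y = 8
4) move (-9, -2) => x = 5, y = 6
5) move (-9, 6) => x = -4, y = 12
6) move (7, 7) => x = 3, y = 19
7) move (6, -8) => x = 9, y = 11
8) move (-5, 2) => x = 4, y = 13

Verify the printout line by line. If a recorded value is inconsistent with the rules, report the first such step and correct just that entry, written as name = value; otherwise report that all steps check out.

no error

1. x = 6 + (4) = 10, y = -1 + (-3) = -4 (confirmed correct)
2. x = 10 + (-3) = 7, y = -4 + (7) = 3 (confirmed correct)
3. x = 7 + (7) = 14, y = 3 + (5) = 8 (no discrepancy)
4. x = 14 + (-9) = 5, y = 8 + (-2) = 6 (verified)
5. x = 5 + (-9) = -4, y = 6 + (6) = 12 (verified)
6. x = -4 + (7) = 3, y = 12 + (7) = 19 (consistent with the printout)
7. x = 3 + (6) = 9, y = 19 + (-8) = 11 (checks out)
8. x = 9 + (-5) = 4, y = 11 + (2) = 13 (consistent with the printout)
The whole run recomputes cleanly — no discrepancies.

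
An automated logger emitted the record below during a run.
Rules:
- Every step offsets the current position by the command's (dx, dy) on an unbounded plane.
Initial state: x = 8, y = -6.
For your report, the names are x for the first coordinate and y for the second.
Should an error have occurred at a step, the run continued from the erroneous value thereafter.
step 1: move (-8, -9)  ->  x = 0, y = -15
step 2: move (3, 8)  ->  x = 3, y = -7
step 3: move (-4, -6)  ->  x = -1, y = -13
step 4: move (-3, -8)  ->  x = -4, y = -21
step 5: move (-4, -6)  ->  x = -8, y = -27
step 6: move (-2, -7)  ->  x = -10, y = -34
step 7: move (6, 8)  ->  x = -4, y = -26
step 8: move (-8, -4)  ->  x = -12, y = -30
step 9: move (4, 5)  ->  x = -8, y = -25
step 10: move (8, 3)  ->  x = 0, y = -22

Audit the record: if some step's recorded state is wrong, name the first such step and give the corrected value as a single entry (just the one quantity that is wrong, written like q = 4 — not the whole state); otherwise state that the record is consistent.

1. x = 8 + (-8) = 0, y = -6 + (-9) = -15 (checks out)
2. x = 0 + (3) = 3, y = -15 + (8) = -7 (consistent with the record)
3. x = 3 + (-4) = -1, y = -7 + (-6) = -13 (matches)
4. x = -1 + (-3) = -4, y = -13 + (-8) = -21 (consistent with the record)
5. x = -4 + (-4) = -8, y = -21 + (-6) = -27 (checks out)
6. x = -8 + (-2) = -10, y = -27 + (-7) = -34 (matches)
7. x = -10 + (6) = -4, y = -34 + (8) = -26 (matches)
8. x = -4 + (-8) = -12, y = -26 + (-4) = -30 (no discrepancy)
9. x = -12 + (4) = -8, y = -30 + (5) = -25 (checks out)
10. x = -8 + (8) = 0, y = -25 + (3) = -22 (exactly as logged)
Each recorded entry agrees with the recomputation.

no error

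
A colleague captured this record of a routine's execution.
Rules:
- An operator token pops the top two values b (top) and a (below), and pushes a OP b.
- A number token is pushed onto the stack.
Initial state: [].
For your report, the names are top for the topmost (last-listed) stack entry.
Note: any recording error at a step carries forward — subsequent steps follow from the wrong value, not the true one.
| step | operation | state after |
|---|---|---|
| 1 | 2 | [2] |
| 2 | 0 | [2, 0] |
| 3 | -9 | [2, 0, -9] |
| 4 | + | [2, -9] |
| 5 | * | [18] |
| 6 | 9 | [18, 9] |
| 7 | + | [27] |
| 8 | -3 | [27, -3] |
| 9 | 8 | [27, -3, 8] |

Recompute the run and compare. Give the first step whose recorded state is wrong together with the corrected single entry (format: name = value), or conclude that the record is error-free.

Step 1: push 2: top = 2 — exactly as logged.
Step 2: push 0: top = 0 — consistent with the record.
Step 3: push -9: top = -9 — no discrepancy.
Step 4: 0 + -9 = -9 — confirmed correct.
Step 5: 2 * -9 = -18 — the record has a different value.
That makes step 5 the first incorrect line — top = -18 is what it should show.

step 5, top = -18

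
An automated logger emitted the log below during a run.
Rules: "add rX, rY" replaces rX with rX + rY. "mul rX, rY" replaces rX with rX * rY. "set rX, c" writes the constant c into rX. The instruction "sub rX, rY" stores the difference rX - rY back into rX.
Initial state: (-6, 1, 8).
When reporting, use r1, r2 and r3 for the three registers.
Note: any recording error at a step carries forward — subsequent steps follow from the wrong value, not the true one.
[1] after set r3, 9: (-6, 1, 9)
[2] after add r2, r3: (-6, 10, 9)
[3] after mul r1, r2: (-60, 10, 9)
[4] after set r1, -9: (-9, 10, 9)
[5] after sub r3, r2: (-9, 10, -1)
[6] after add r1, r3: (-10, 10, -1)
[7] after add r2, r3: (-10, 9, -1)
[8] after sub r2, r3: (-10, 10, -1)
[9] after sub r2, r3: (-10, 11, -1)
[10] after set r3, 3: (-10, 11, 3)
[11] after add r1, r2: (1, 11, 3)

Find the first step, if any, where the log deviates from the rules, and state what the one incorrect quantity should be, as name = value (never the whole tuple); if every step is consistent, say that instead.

step 1: r3 = 9 -> in agreement
step 2: r2 = 1 + 9 = 10 -> checks out
step 3: r1 = -6 * 10 = -60 -> same as recorded
step 4: r1 = -9 -> same as recorded
step 5: r3 = 9 - 10 = -1 -> checks out
step 6: r1 = -9 + -1 = -10 -> agrees with the log
step 7: r2 = 10 + -1 = 9 -> agrees with the log
step 8: r2 = 9 - -1 = 10 -> matches
step 9: r2 = 10 - -1 = 11 -> checks out
step 10: r3 = 3 -> in agreement
step 11: r1 = -10 + 11 = 1 -> checks out
The recomputation confirms every line.

no error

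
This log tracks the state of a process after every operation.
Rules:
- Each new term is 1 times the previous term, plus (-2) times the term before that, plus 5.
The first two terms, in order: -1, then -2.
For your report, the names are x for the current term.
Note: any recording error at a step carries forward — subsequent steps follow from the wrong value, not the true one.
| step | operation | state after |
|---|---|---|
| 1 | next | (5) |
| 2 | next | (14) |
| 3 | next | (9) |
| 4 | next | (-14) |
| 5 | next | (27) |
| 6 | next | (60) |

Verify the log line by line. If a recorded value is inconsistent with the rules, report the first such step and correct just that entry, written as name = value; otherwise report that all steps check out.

1. x = 1*(-2) + (-2)*(-1) + (5) = 5 (consistent with the log)
2. x = 1*(5) + (-2)*(-2) + (5) = 14 (no discrepancy)
3. x = 1*(14) + (-2)*(5) + (5) = 9 (verified)
4. x = 1*(9) + (-2)*(14) + (5) = -14 (verified)
5. x = 1*(-14) + (-2)*(9) + (5) = -27 (the recorded entry deviates here)
First incorrect step: 5; the correct value is x = -27.

step 5, x = -27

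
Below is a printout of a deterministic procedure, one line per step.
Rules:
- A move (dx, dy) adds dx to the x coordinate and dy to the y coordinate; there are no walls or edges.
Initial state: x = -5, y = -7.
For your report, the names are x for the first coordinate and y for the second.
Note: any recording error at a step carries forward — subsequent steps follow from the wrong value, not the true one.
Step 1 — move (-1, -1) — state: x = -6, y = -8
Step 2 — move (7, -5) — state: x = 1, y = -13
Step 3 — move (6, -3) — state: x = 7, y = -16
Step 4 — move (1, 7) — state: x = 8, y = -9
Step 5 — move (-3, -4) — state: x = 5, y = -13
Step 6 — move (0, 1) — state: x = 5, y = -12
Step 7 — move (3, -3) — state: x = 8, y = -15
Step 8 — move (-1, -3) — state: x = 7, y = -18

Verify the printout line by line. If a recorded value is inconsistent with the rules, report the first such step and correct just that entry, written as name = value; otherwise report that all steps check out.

no error

Recomputing the run from the initial state:
step 1: x = -6, y = -8
step 2: x = 1, y = -13
step 3: x = 7, y = -16
step 4: x = 8, y = -9
step 5: x = 5, y = -13
step 6: x = 5, y = -12
step 7: x = 8, y = -15
step 8: x = 7, y = -18
This matches the printout at every step.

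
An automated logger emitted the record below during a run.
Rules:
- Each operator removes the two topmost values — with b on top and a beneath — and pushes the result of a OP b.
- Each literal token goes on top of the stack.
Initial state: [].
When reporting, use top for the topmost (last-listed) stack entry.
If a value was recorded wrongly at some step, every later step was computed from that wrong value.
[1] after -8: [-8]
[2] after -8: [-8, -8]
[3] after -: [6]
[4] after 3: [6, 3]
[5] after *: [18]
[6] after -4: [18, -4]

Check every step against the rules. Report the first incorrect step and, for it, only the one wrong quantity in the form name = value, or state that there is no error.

step 3, top = 0

step 1: push -8: top = -8 -> consistent with the record
step 2: push -8: top = -8 -> same as recorded
step 3: -8 - -8 = 0 -> the record disagrees here
First deviation found at step 3; the corrected entry is top = 0.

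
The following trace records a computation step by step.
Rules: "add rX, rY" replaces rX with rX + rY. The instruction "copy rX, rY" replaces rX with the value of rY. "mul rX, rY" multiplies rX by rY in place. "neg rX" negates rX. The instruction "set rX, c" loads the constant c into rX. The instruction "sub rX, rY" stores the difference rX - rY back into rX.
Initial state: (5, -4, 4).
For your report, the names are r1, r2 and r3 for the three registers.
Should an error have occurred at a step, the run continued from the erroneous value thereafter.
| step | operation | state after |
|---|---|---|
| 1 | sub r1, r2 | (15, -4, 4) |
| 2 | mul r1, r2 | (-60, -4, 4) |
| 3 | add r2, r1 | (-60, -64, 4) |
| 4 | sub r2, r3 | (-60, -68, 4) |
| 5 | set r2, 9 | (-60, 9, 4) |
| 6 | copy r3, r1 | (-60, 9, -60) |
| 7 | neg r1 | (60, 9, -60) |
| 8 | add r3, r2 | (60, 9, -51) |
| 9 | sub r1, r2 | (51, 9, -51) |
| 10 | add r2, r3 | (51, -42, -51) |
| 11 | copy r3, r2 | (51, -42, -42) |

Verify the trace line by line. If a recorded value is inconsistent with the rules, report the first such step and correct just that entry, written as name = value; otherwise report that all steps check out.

step 1, r1 = 9

Recomputing the run from the initial state:
step 1: r1 = 9, r2 = -4, r3 = 4
step 2: r1 = -36, r2 = -4, r3 = 4
step 3: r1 = -36, r2 = -40, r3 = 4
step 4: r1 = -36, r2 = -44, r3 = 4
step 5: r1 = -36, r2 = 9, r3 = 4
step 6: r1 = -36, r2 = 9, r3 = -36
step 7: r1 = 36, r2 = 9, r3 = -36
step 8: r1 = 36, r2 = 9, r3 = -27
step 9: r1 = 27, r2 = 9, r3 = -27
step 10: r1 = 27, r2 = -18, r3 = -27
step 11: r1 = 27, r2 = -18, r3 = -18
The first disagreement with the trace is at step 1, where the value should be r1 = 9.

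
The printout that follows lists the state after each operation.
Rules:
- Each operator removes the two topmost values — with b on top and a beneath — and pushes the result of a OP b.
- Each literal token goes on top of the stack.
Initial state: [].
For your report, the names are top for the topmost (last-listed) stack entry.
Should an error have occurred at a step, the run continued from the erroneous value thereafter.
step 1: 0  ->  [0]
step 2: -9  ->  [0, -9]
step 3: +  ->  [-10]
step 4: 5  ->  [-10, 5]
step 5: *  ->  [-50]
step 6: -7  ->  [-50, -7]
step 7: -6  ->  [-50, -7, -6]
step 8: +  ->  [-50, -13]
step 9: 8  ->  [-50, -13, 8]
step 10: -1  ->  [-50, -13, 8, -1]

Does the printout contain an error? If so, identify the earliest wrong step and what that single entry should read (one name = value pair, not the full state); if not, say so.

Recomputing the run from the initial state:
step 1: [0]
step 2: [0, -9]
step 3: [-9]
step 4: [-9, 5]
step 5: [-45]
step 6: [-45, -7]
step 7: [-45, -7, -6]
step 8: [-45, -13]
step 9: [-45, -13, 8]
step 10: [-45, -13, 8, -1]
The first disagreement with the printout is at step 3, where the value should be top = -9.

step 3, top = -9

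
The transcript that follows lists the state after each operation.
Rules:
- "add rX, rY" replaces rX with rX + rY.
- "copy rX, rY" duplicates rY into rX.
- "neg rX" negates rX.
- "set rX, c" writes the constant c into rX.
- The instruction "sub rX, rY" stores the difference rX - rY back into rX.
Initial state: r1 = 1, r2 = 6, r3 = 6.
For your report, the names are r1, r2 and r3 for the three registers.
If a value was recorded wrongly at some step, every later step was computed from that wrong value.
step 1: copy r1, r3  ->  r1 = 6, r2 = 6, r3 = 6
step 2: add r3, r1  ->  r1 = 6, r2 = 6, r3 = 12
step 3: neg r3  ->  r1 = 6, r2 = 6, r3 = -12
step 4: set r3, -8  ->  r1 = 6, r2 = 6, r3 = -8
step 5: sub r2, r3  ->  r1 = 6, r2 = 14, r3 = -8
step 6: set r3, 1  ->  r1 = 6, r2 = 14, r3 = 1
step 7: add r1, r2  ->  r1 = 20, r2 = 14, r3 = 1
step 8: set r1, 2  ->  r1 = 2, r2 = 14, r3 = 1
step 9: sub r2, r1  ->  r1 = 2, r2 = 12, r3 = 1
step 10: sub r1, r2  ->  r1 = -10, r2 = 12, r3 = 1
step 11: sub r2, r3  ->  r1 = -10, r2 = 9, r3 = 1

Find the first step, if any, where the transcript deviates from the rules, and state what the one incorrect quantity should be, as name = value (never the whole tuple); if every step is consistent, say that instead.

1. r1 = 6 (agrees with the transcript)
2. r3 = 6 + 6 = 12 (consistent with the transcript)
3. r3 = -(12) = -12 (consistent with the transcript)
4. r3 = -8 (no discrepancy)
5. r2 = 6 - -8 = 14 (verified)
6. r3 = 1 (verified)
7. r1 = 6 + 14 = 20 (agrees with the transcript)
8. r1 = 2 (in agreement)
9. r2 = 14 - 2 = 12 (no discrepancy)
10. r1 = 2 - 12 = -10 (matches)
11. r2 = 12 - 1 = 11 (not what was recorded)
Step 11 is the first one off; corrected, r2 = 11.

step 11, r2 = 11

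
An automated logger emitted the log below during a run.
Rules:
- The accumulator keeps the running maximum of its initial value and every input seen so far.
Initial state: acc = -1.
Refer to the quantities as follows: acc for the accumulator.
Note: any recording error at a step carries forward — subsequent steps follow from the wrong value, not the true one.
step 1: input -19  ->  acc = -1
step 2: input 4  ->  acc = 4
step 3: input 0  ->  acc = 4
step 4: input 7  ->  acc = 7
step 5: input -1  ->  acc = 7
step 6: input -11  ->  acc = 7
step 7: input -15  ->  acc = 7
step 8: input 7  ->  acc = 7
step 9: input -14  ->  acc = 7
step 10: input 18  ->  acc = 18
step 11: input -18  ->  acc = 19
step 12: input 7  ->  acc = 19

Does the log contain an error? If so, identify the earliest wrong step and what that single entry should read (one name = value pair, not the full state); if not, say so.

step 11, acc = 18

1. acc = max(-1, -19) = -1 (no discrepancy)
2. acc = max(-1, 4) = 4 (in agreement)
3. acc = max(4, 0) = 4 (confirmed correct)
4. acc = max(4, 7) = 7 (confirmed correct)
5. acc = max(7, -1) = 7 (confirmed correct)
6. acc = max(7, -11) = 7 (in agreement)
7. acc = max(7, -15) = 7 (checks out)
8. acc = max(7, 7) = 7 (consistent with the log)
9. acc = max(7, -14) = 7 (confirmed correct)
10. acc = max(7, 18) = 18 (matches)
11. acc = max(18, -18) = 18 (first mismatch against the log)
The earliest wrong entry is at step 11: it should read acc = 18.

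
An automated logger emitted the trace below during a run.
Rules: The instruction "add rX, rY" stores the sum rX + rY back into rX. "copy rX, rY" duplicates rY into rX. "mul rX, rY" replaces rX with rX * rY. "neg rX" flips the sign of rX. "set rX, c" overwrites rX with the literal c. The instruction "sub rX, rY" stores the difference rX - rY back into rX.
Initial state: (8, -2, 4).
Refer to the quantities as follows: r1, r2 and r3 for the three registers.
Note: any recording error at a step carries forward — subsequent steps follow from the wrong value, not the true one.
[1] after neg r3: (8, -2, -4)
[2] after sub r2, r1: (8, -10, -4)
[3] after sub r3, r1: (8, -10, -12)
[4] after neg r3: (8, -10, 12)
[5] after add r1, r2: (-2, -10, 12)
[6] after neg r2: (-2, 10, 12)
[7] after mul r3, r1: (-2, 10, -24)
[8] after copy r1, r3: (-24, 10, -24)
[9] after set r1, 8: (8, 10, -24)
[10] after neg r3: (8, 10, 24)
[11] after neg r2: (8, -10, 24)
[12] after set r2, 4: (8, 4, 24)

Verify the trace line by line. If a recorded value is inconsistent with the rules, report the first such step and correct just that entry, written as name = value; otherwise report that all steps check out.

no error

step 1: r3 = -(4) = -4 -> confirmed correct
step 2: r2 = -2 - 8 = -10 -> agrees with the trace
step 3: r3 = -4 - 8 = -12 -> confirmed correct
step 4: r3 = -(-12) = 12 -> no discrepancy
step 5: r1 = 8 + -10 = -2 -> matches
step 6: r2 = -(-10) = 10 -> checks out
step 7: r3 = 12 * -2 = -24 -> in agreement
step 8: r1 = -24 -> exactly as logged
step 9: r1 = 8 -> agrees with the trace
step 10: r3 = -(-24) = 24 -> no discrepancy
step 11: r2 = -(10) = -10 -> verified
step 12: r2 = 4 -> checks out
The recomputation confirms every line.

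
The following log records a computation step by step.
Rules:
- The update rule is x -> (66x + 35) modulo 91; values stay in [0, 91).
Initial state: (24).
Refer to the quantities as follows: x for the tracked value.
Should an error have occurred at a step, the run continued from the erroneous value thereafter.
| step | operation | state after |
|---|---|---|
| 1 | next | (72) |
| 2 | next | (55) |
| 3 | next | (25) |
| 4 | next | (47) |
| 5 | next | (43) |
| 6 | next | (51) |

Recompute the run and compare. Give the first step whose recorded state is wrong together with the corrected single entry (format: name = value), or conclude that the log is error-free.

step 6, x = 52

Recomputing the run from the initial state:
step 1: x = 72
step 2: x = 55
step 3: x = 25
step 4: x = 47
step 5: x = 43
step 6: x = 52
The first disagreement with the log is at step 6, where the value should be x = 52.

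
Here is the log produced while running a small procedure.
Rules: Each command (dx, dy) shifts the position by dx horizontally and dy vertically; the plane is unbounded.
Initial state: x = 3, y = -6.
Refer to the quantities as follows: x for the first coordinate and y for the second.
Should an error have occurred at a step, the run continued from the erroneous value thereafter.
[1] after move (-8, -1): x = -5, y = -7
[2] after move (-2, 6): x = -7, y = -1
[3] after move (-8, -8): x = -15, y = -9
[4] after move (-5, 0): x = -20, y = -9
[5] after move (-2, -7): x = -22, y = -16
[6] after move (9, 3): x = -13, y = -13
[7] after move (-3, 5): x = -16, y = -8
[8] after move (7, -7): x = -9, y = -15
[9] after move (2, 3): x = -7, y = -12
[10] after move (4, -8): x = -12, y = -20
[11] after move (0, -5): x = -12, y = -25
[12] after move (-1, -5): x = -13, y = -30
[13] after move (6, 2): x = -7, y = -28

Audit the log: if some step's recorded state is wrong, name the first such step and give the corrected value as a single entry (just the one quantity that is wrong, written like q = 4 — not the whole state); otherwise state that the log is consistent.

Recomputing the run from the initial state:
step 1: x = -5, y = -7
step 2: x = -7, y = -1
step 3: x = -15, y = -9
step 4: x = -20, y = -9
step 5: x = -22, y = -16
step 6: x = -13, y = -13
step 7: x = -16, y = -8
step 8: x = -9, y = -15
step 9: x = -7, y = -12
step 10: x = -3, y = -20
step 11: x = -3, y = -25
step 12: x = -4, y = -30
step 13: x = 2, y = -28
The first disagreement with the log is at step 10, where the value should be x = -3.

step 10, x = -3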